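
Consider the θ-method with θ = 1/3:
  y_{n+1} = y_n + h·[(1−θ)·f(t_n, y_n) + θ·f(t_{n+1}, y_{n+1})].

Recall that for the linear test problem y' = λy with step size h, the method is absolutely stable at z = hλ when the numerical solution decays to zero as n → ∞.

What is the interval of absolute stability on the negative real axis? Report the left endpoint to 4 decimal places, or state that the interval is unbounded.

(-6.0000, 0).

With y'=λy (z=hλ):
  y_{n+1} = y_n + z·[2/3·y_n + 1/3·y_{n+1}] ⇒ (1 − 1/3z)y_{n+1} = (1 + 2/3z)y_n
  ⇒ R(z) = (1 + 2/3z)/(1 − 1/3z).

Boundary: |R(x)|=1, x<0.
x=-0.99: |R|=0.2556
R=−1: 1+2/3x = −1+1/3x ⇒ -1/3x=2 ⇒ x=2/(-1/3)=-6.0000
Confirm numerically:
  x=-5.825: |R|=0.98017 <1
  x=-4.792: |R|=0.84497 <1
  x=-3.822: |R|=0.68074 <1
  x=-2.898: |R|=0.47406 <1
  x=-6.387: |R|=1.04123 >1
  x=-6.133: |R|=1.01456 >1
Stable set (-6.0000, 0).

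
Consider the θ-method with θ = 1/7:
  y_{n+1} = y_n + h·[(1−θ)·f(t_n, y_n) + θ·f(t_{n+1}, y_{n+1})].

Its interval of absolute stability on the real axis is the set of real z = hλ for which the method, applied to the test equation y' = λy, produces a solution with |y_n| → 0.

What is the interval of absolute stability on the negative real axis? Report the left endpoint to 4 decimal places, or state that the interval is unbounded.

(-2.8000, 0).

On y'=λy, z=hλ:
  y_{n+1} = y_n + z·[6/7·y_n + 1/7·y_{n+1}] ⇒ (1 − 1/7z)y_{n+1} = (1 + 6/7z)y_n
  ⇒ R(z) = (1 + 6/7z)/(1 − 1/7z).

Need |R(x)|<1, x<0.
x=-1.05: |R|=0.0870
R=−1: 1+6/7x = −1+1/7x ⇒ -5/7x=2 ⇒ x=2/(-5/7)=-2.8000
Confirm numerically:
  x=-2.645: |R|=0.91965 <1
  x=-2.152: |R|=0.64598 <1
  x=-1.222: |R|=0.04038 <1
  x=-3.387: |R|=1.28256 >1
  x=-2.853: |R|=1.02690 >1
Stable set (-2.8000, 0).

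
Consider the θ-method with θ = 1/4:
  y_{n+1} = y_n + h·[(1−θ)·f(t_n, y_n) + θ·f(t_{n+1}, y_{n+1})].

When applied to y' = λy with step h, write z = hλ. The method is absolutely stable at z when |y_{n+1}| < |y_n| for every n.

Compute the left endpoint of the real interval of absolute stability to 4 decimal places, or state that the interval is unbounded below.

z* = -4.0000.

On y'=λy, z=hλ:
  y_{n+1} = y_n + z·[3/4·y_n + 1/4·y_{n+1}] ⇒ (1 − 1/4z)y_{n+1} = (1 + 3/4z)y_n
  R(z) = (1 + 3/4z)/(1 − 1/4z).

Find x<0 with |R(x)|<1.
x=-1.32: |R|=0.0075
R=−1: 1+3/4x = −1+1/4x ⇒ -1/2x=2 ⇒ x=2/(-1/2)=-4.0000
Confirm numerically:
  x=-2.596: |R|=0.57429 <1
  x=-1.927: |R|=0.30049 <1
  x=-1.695: |R|=0.19052 <1
  x=-4.368: |R|=1.08795 >1
  x=-4.362: |R|=1.08658 >1
  x=-4.326: |R|=1.07831 >1
Stable set (-4.0000, 0).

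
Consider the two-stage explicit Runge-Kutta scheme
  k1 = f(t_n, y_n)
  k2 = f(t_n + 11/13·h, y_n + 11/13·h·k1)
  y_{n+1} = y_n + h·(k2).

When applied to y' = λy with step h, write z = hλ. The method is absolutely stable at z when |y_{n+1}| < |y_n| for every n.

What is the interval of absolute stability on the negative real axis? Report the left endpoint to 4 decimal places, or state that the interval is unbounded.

(-1.1818, 0).

On y'=λy, z=hλ:
  k1=λy_n ⇒ h·k1=z·y_n;  k2=λ(1+11/13z)y_n ⇒ h·k2=z(1+11/13z)y_n
  y_{n+1}/y_n = 1 + z(1+11/13z) = 1 + z + 11/13z²
  R(z) = 1 + z + 11/13z².

Boundary: |R(x)|=1, x<0.
x=-0.37: |R|=0.7458
R=1: x+11/13x²=0 ⇒ x=−13/11=-1.1818; min R=1−1/(4·11/13)=0.7045>−1
Confirm numerically:
  x=-1.134: |R|=0.95412 <1
  x=-0.760: |R|=0.72874 <1
  x=-0.664: |R|=0.70907 <1
  x=-0.596: |R|=0.70457 <1
  x=-1.743: |R|=1.82766 >1
  x=-1.679: |R|=1.70634 >1
  x=-1.463: |R|=1.34808 >1
So |R|<1 on (-1.1818, 0).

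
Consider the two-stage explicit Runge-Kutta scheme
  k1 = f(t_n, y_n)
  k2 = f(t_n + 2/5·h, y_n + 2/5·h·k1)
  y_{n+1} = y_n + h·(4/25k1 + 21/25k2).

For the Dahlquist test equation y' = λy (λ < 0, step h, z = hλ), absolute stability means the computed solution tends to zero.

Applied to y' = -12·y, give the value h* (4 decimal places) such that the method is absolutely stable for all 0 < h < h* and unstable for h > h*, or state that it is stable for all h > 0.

(-2.9762,0); λ=-12 ⇒ h* = (125/42)/12 = 0.2480.

Test eqn y'=λy, z=hλ:
  k1=λy_n ⇒ h·k1=z·y_n;  k2=λ(1+2/5z)y_n ⇒ h·k2=z(1+2/5z)y_n
  y_{n+1}/y_n = 1 + 4/25z + 21/25z(1+2/5z) = 1 + z + 42/125z²
  R(z) = 1 + z + 42/125z².

Solve |R(x)|<1 on ℝ⁻.
x=-1.38: |R|=0.2599
R=1: x+42/125x²=0 ⇒ x=−125/42=-2.9762; min R=1−1/(4·42/125)=0.2560>−1
Confirm numerically:
  x=-2.808: |R|=0.84131 <1
  x=-2.762: |R|=0.80122 <1
  x=-2.756: |R|=0.79610 <1
  x=-2.096: |R|=0.38012 <1
  x=-3.576: |R|=1.72069 >1
  x=-3.358: |R|=1.43079 >1
  x=-3.232: |R|=1.27780 >1
Interval (-2.9762, 0).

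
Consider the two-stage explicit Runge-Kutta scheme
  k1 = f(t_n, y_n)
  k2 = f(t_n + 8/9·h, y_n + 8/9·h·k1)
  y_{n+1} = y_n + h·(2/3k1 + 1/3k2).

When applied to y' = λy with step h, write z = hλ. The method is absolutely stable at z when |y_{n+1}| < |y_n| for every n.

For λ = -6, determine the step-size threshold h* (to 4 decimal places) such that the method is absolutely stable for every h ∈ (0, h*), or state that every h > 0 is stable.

Test eqn y'=λy, z=hλ:
  k1=λy_n ⇒ h·k1=z·y_n;  k2=λ(1+8/9z)y_n ⇒ h·k2=z(1+8/9z)y_n
  y_{n+1}/y_n = 1 + 2/3z + 1/3z(1+8/9z) = 1 + z + 8/27z²
  Hence R(z) = 1 + z + 8/27z².

Find x<0 with |R(x)|<1.
x=-0.92: |R|=0.3308
R=1: x+8/27x²=0 ⇒ x=−27/8=-3.3750; min R=1−1/(4·8/27)=0.1562>−1
Confirm numerically:
  x=-3.156: |R|=0.79521 <1
  x=-2.982: |R|=0.65276 <1
  x=-2.388: |R|=0.30164 <1
  x=-3.821: |R|=1.50494 >1
  x=-3.510: |R|=1.14040 >1
  x=-3.405: |R|=1.03027 >1
Stable set (-3.3750, 0).

(-3.3750,0); λ=-6 ⇒ h* = (27/8)/6 = 0.5625.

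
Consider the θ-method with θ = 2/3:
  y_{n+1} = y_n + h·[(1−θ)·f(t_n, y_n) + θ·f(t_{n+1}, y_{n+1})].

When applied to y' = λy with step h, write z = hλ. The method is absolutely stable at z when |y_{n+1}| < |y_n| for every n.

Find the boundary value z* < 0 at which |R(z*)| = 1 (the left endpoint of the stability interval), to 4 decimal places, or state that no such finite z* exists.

interval (−∞, 0).

Set f=λy, z=hλ:
  y_{n+1} = y_n + z·[1/3·y_n + 2/3·y_{n+1}] ⇒ (1 − 2/3z)y_{n+1} = (1 + 1/3z)y_n
  Hence R(z) = (1 + 1/3z)/(1 − 2/3z).

Find x<0 with |R(x)|<1.
x=-1.43: |R|=0.2679
x=-2: |R|=0.1429
x=-10: |R|=0.3043
x=-100: |R|=0.4778
θ=2/3≥1/2 ⇒ |1+1/3x|<|1−2/3x| ∀x<0 ⇒ unbounded interval.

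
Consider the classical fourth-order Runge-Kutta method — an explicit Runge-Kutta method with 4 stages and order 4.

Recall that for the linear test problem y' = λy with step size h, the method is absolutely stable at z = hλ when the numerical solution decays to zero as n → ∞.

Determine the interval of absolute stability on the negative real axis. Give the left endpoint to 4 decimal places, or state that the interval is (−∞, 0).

With y'=λy (z=hλ):
  order 4, 4-stage ⇒ R(z)=1+z+z^2/2+z^3/6+z^4/24
  (e.g. R(-1.28)=0.30152, |R|=0.30152)

Boundary: |R(x)|=1, x<0.
x=-1.28: |R|=0.3015
|R(-3.08)|=1.5432 |R(-1.46)|=0.2764 |R(-1.07)|=0.3529
Bisect:
  x_lo=-3.2281 |R|=1.9003  x_hi=-0.1494 |R|=0.8612
  mid=-1.68874 |R|=0.27339 →hi
  mid=-2.45842 |R|=0.60911 →hi
  mid=-2.84326 |R|=1.09097 →lo
  mid=-2.65084 |R|=0.81550 →hi
  mid=-2.74705 |R|=0.94385 →hi
  mid=-2.79515 |R|=1.01497 →lo
  mid=-2.77110 |R|=0.97881 →hi
  mid=-2.78313 |R|=0.99674 →hi
  mid=-2.78914 |R|=1.00581 →lo
  mid=-2.78613 |R|=1.00127 →lo
  ...
  [-2.78538,-2.78519] ⇒ x*=-2.7853
Stable set (-2.7853, 0).

z∈(-2.7853,0).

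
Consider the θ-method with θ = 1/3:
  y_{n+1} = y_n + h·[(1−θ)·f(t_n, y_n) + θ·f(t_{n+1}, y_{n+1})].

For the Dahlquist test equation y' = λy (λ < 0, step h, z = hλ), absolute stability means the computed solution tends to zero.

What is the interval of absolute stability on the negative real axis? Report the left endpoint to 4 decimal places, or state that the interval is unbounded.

(-6.0000, 0).

On y'=λy, z=hλ:
  y_{n+1} = y_n + z·[2/3·y_n + 1/3·y_{n+1}] ⇒ (1 − 1/3z)y_{n+1} = (1 + 2/3z)y_n
  so R(z) = (1 + 2/3z)/(1 − 1/3z).

Solve |R(x)|<1 on ℝ⁻.
x=-1.28: |R|=0.1028
R=−1: 1+2/3x = −1+1/3x ⇒ -1/3x=2 ⇒ x=2/(-1/3)=-6.0000
Confirm numerically:
  x=-4.976: |R|=0.87161 <1
  x=-4.756: |R|=0.83961 <1
  x=-2.721: |R|=0.42685 <1
  x=-2.569: |R|=0.38391 <1
  x=-6.566: |R|=1.05917 >1
  x=-6.367: |R|=1.03918 >1
  x=-6.278: |R|=1.02996 >1
Interval (-6.0000, 0).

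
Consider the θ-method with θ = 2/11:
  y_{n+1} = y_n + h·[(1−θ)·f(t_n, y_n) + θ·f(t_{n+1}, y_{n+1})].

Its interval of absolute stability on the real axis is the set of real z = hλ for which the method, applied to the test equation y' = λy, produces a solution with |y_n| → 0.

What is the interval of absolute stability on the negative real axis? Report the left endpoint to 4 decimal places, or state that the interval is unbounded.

(-3.1429, 0).

On y'=λy, z=hλ:
  y_{n+1} = y_n + z·[9/11·y_n + 2/11·y_{n+1}] ⇒ (1 − 2/11z)y_{n+1} = (1 + 9/11z)y_n
  so R(z) = (1 + 9/11z)/(1 − 2/11z).

Solve |R(x)|<1 on ℝ⁻.
x=-0.74: |R|=0.3478
R=−1: 1+9/11x = −1+2/11x ⇒ -7/11x=2 ⇒ x=2/(-7/11)=-3.1429
Confirm numerically:
  x=-2.654: |R|=0.79016 <1
  x=-2.592: |R|=0.76174 <1
  x=-2.176: |R|=0.55915 <1
  x=-3.574: |R|=1.16630 >1
  x=-3.506: |R|=1.14113 >1
  x=-3.461: |R|=1.12426 >1
Interval (-3.1429, 0).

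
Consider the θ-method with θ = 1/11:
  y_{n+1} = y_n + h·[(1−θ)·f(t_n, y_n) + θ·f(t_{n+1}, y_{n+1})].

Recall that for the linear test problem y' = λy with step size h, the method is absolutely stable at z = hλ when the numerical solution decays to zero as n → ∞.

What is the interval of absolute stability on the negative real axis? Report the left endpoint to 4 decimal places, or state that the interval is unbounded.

z∈(-2.4444,0).

With y'=λy (z=hλ):
  y_{n+1} = y_n + z·[10/11·y_n + 1/11·y_{n+1}] ⇒ (1 − 1/11z)y_{n+1} = (1 + 10/11z)y_n
  R(z) = (1 + 10/11z)/(1 − 1/11z).

Solve |R(x)|<1 on ℝ⁻.
x=-1.2: |R|=0.0820
R=−1: 1+10/11x = −1+1/11x ⇒ -9/11x=2 ⇒ x=2/(-9/11)=-2.4444
Confirm numerically:
  x=-2.166: |R|=0.80966 <1
  x=-1.890: |R|=0.61288 <1
  x=-1.285: |R|=0.15059 <1
  x=-1.230: |R|=0.10630 <1
  x=-2.748: |R|=1.19872 >1
  x=-2.671: |R|=1.14915 >1
Stable set (-2.4444, 0).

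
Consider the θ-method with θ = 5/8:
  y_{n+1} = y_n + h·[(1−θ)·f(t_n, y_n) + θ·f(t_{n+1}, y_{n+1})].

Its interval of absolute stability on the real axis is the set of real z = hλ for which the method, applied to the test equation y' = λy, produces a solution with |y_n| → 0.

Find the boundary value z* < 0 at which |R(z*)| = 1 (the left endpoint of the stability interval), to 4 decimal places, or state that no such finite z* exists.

Set f=λy, z=hλ:
  y_{n+1} = y_n + z·[3/8·y_n + 5/8·y_{n+1}] ⇒ (1 − 5/8z)y_{n+1} = (1 + 3/8z)y_n
  so R(z) = (1 + 3/8z)/(1 − 5/8z).

Find x<0 with |R(x)|<1.
x=-1.28: |R|=0.2889
x=-2: |R|=0.1111
x=-10: |R|=0.3793
x=-100: |R|=0.5748
θ=5/8≥1/2 ⇒ |1+3/8x|<|1−5/8x| ∀x<0 ⇒ stable on all of ℝ⁻.

unbounded; (−∞, 0).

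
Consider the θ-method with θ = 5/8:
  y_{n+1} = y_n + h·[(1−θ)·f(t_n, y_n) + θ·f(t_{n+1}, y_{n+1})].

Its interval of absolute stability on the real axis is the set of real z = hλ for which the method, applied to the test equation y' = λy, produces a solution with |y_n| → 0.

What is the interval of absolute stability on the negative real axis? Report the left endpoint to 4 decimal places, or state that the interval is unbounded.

(−∞, 0) — no finite endpoint.

On y'=λy, z=hλ:
  y_{n+1} = y_n + z·[3/8·y_n + 5/8·y_{n+1}] ⇒ (1 − 5/8z)y_{n+1} = (1 + 3/8z)y_n
  so R(z) = (1 + 3/8z)/(1 − 5/8z).

Find x<0 with |R(x)|<1.
x=-0.46: |R|=0.6427
x=-2: |R|=0.1111
x=-10: |R|=0.3793
x=-100: |R|=0.5748
θ=5/8≥1/2 ⇒ |1+3/8x|<|1−5/8x| ∀x<0 ⇒ interval (−∞,0).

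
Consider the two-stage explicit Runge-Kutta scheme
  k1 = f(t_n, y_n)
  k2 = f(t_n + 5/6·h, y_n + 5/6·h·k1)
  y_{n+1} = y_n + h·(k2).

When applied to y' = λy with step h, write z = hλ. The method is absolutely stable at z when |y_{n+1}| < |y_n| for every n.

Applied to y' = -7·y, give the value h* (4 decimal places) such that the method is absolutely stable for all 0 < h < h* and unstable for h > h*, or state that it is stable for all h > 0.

(-1.2000,0); λ=-7 ⇒ h* = (6/5)/7 = 0.1714.

Set f=λy, z=hλ:
  k1=λy_n ⇒ h·k1=z·y_n;  k2=λ(1+5/6z)y_n ⇒ h·k2=z(1+5/6z)y_n
  y_{n+1}/y_n = 1 + z(1+5/6z) = 1 + z + 5/6z²
  so R(z) = 1 + z + 5/6z².

Solve |R(x)|<1 on ℝ⁻.
x=-0.53: |R|=0.7041
R=1: x+5/6x²=0 ⇒ x=−6/5=-1.2000; min R=1−1/(4·5/6)=0.7000>−1
Confirm numerically:
  x=-0.839: |R|=0.74760 <1
  x=-0.637: |R|=0.70114 <1
  x=-0.607: |R|=0.70004 <1
  x=-0.540: |R|=0.70300 <1
  x=-1.772: |R|=1.84465 >1
  x=-1.708: |R|=1.72305 >1
  x=-1.560: |R|=1.46800 >1
Stable set (-1.2000, 0).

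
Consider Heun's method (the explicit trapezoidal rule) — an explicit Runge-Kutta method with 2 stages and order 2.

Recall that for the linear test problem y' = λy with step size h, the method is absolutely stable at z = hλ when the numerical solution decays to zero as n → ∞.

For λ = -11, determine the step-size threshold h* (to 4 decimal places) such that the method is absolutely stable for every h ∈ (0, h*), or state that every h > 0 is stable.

(-2.0000,0); λ=-11 ⇒ h* = 0.1818.

Test eqn y'=λy, z=hλ:
  order 2, 2-stage ⇒ R(z)=1+z+z^2/2
  (e.g. R(-0.45)=0.65125, |R|=0.65125)

Solve |R(x)|<1 on ℝ⁻.
x=-0.45: |R|=0.6512
|R(-1.88)|=0.8872 |R(-1.8)|=0.8200 |R(-0.61)|=0.5760
Bisect:
  x_lo=-2.3857 |R|=1.4601  x_hi=-0.3566 |R|=0.7070
  mid=-1.37117 |R|=0.56888 →hi
  mid=-1.87844 |R|=0.88583 →hi
  mid=-2.13207 |R|=1.14079 →lo
  mid=-2.00525 |R|=1.00527 →lo
  mid=-1.94185 |R|=0.94354 →hi
  mid=-1.97355 |R|=0.97390 →hi
  mid=-1.98940 |R|=0.98946 →hi
  mid=-1.99733 |R|=0.99733 →hi
  mid=-2.00129 |R|=1.00129 →lo
  mid=-1.99931 |R|=0.99931 →hi
  ...
  [-2.00005,-1.99993] ⇒ x*=-2.0000
So |R|<1 on (-2.0000, 0).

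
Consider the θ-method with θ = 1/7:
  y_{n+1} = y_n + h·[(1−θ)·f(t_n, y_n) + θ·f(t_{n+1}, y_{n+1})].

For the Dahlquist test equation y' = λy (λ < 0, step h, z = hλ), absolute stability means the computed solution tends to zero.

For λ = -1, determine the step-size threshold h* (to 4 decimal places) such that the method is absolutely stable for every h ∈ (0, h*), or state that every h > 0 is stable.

With y'=λy (z=hλ):
  y_{n+1} = y_n + z·[6/7·y_n + 1/7·y_{n+1}] ⇒ (1 − 1/7z)y_{n+1} = (1 + 6/7z)y_n
  ⇒ R(z) = (1 + 6/7z)/(1 − 1/7z).

Find x<0 with |R(x)|<1.
x=-1.25: |R|=0.0606
R=−1: 1+6/7x = −1+1/7x ⇒ -5/7x=2 ⇒ x=2/(-5/7)=-2.8000
Confirm numerically:
  x=-2.217: |R|=0.68374 <1
  x=-1.729: |R|=0.38653 <1
  x=-1.295: |R|=0.09283 <1
  x=-1.242: |R|=0.05484 <1
  x=-3.123: |R|=1.15954 >1
  x=-3.061: |R|=1.12971 >1
Stable set (-2.8000, 0).

(-2.8000,0); λ=-1 ⇒ h* = (14/5)/1 = 2.8000.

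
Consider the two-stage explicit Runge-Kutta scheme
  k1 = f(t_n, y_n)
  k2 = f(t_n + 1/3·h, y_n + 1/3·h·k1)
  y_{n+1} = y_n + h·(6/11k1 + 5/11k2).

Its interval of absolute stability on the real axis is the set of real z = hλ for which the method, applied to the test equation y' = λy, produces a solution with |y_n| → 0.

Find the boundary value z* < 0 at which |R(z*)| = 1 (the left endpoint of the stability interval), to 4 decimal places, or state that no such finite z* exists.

left endpoint -6.6000.

Test eqn y'=λy, z=hλ:
  k1=λy_n ⇒ h·k1=z·y_n;  k2=λ(1+1/3z)y_n ⇒ h·k2=z(1+1/3z)y_n
  y_{n+1}/y_n = 1 + 6/11z + 5/11z(1+1/3z) = 1 + z + 5/33z²
  R(z) = 1 + z + 5/33z².

Find x<0 with |R(x)|<1.
x=-0.41: |R|=0.6155
R=1: x+5/33x²=0 ⇒ x=−33/5=-6.6000; min R=1−1/(4·5/33)=-0.6500>−1
Confirm numerically:
  x=-4.962: |R|=0.23148 <1
  x=-4.088: |R|=0.55592 <1
  x=-3.845: |R|=0.60500 <1
  x=-7.189: |R|=1.64156 >1
  x=-7.097: |R|=1.53443 >1
  x=-6.692: |R|=1.09328 >1
Interval (-6.6000, 0).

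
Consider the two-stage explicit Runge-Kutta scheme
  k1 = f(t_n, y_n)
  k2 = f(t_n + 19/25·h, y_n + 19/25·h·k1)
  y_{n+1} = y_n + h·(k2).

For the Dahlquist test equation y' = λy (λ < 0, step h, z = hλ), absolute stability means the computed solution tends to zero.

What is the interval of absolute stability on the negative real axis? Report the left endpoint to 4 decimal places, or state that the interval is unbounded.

(-1.3158, 0).

On y'=λy, z=hλ:
  k1=λy_n ⇒ h·k1=z·y_n;  k2=λ(1+19/25z)y_n ⇒ h·k2=z(1+19/25z)y_n
  y_{n+1}/y_n = 1 + z(1+19/25z) = 1 + z + 19/25z²
  ⇒ R(z) = 1 + z + 19/25z².

Need |R(x)|<1, x<0.
x=-1.5: |R|=1.2100
R=1: x+19/25x²=0 ⇒ x=−25/19=-1.3158; min R=1−1/(4·19/25)=0.6711>−1
Confirm numerically:
  x=-0.874: |R|=0.70655 <1
  x=-0.789: |R|=0.68412 <1
  x=-0.531: |R|=0.68329 <1
  x=-1.780: |R|=1.62798 >1
  x=-1.659: |R|=1.43273 >1
  x=-1.525: |R|=1.24247 >1
Stable set (-1.3158, 0).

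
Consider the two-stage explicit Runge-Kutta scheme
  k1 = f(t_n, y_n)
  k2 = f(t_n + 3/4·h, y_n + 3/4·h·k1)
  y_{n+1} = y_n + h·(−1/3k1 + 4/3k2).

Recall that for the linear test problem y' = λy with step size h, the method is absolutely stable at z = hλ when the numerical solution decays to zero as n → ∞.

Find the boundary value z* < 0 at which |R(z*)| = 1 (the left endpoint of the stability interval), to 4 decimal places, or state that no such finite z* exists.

z* = -1.0000.

Test eqn y'=λy, z=hλ:
  k1=λy_n ⇒ h·k1=z·y_n;  k2=λ(1+3/4z)y_n ⇒ h·k2=z(1+3/4z)y_n
  y_{n+1}/y_n = 1 − 1/3z + 4/3z(1+3/4z) = 1 + z + z²
  Hence R(z) = 1 + z + z².

Boundary: |R(x)|=1, x<0.
x=-0.73: |R|=0.8029
R=1: x+1x²=0 ⇒ x=−1=-1.0000; min R=1−1/(4·1)=0.7500>−1
Confirm numerically:
  x=-0.746: |R|=0.81052 <1
  x=-0.494: |R|=0.75004 <1
  x=-0.412: |R|=0.75774 <1
  x=-0.410: |R|=0.75810 <1
  x=-1.595: |R|=1.94902 >1
  x=-1.462: |R|=1.67544 >1
  x=-1.241: |R|=1.29908 >1
Interval (-1.0000, 0).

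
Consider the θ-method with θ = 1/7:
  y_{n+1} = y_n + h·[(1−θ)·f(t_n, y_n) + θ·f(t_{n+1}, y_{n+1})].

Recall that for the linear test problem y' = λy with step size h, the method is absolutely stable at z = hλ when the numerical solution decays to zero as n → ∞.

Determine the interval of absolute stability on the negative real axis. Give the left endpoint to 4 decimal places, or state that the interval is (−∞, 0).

(-2.8000, 0).

Set f=λy, z=hλ:
  y_{n+1} = y_n + z·[6/7·y_n + 1/7·y_{n+1}] ⇒ (1 − 1/7z)y_{n+1} = (1 + 6/7z)y_n
  R(z) = (1 + 6/7z)/(1 − 1/7z).

Need |R(x)|<1, x<0.
x=-1.77: |R|=0.4128
R=−1: 1+6/7x = −1+1/7x ⇒ -5/7x=2 ⇒ x=2/(-5/7)=-2.8000
Confirm numerically:
  x=-2.738: |R|=0.96817 <1
  x=-2.450: |R|=0.81481 <1
  x=-2.245: |R|=0.69984 <1
  x=-1.825: |R|=0.44759 <1
  x=-3.240: |R|=1.21484 >1
  x=-3.151: |R|=1.17289 >1
  x=-3.083: |R|=1.14034 >1
So |R|<1 on (-2.8000, 0).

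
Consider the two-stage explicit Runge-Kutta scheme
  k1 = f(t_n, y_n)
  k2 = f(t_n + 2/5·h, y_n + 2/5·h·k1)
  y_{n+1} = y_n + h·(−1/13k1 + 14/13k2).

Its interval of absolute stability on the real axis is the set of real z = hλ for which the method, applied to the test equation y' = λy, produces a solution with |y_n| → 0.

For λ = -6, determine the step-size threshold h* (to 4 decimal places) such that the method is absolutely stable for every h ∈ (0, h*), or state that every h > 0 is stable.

(-2.3214,0); λ=-6 ⇒ h* = (65/28)/6 = 0.3869.

Set f=λy, z=hλ:
  k1=λy_n ⇒ h·k1=z·y_n;  k2=λ(1+2/5z)y_n ⇒ h·k2=z(1+2/5z)y_n
  y_{n+1}/y_n = 1 − 1/13z + 14/13z(1+2/5z) = 1 + z + 28/65z²
  ⇒ R(z) = 1 + z + 28/65z².

Need |R(x)|<1, x<0.
x=-1.25: |R|=0.4231
R=1: x+28/65x²=0 ⇒ x=−65/28=-2.3214; min R=1−1/(4·28/65)=0.4196>−1
Confirm numerically:
  x=-1.955: |R|=0.69141 <1
  x=-1.718: |R|=0.55343 <1
  x=-1.451: |R|=0.45594 <1
  x=-1.249: |R|=0.42300 <1
  x=-2.671: |R|=1.40221 >1
  x=-2.443: |R|=1.12794 >1
Stable set (-2.3214, 0).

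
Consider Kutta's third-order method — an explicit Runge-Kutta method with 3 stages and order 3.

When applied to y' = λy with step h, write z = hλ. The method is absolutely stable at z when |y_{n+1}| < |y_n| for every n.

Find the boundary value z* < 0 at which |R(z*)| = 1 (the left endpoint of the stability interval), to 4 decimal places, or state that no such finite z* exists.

With y'=λy (z=hλ):
  order 3, 3-stage ⇒ R(z)=1+z+z^2/2+z^3/6
  (e.g. R(-0.84)=0.41402, |R|=0.41402)

Need |R(x)|<1, x<0.
x=-0.84: |R|=0.4140
|R(-1.69)|=0.0664 |R(-1.64)|=0.0304 |R(-0.89)|=0.3886
Bisect:
  x_lo=-3.2832 |R|=2.7919  x_hi=-0.3744 |R|=0.6869
  mid=-1.82881 |R|=0.17596 →hi
  mid=-2.55599 |R|=1.07252 →lo
  mid=-2.19240 |R|=0.54542 →hi
  mid=-2.37419 |R|=0.78627 →hi
  mid=-2.46509 |R|=0.92334 →hi
  mid=-2.51054 |R|=0.99637 →hi
  mid=-2.53326 |R|=1.03405 →lo
  mid=-2.52190 |R|=1.01511 →lo
  ...
  [-2.51284,-2.51267] ⇒ x*=-2.5127
Interval (-2.5127, 0).

left endpoint -2.5127.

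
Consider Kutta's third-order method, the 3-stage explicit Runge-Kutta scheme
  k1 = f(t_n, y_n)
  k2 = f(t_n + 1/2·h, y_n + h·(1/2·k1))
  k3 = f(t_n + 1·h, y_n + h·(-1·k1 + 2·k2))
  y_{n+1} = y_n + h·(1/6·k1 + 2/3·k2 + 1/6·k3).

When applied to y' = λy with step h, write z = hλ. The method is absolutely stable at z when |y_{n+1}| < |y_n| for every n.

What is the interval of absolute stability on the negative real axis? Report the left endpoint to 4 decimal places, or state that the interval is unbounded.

(-2.5127, 0).

Set f=λy, z=hλ:
  order 3, 3-stage ⇒ R(z)=1+z+z^2/2+z^3/6
  (e.g. R(-0.48)=0.61677, |R|=0.61677)

Solve |R(x)|<1 on ℝ⁻.
x=-0.48: |R|=0.6168
|R(-2.76)|=1.4553 |R(-2.11)|=0.4496 |R(-1.76)|=0.1198
Bisect:
  x_lo=-2.9012 |R|=1.7627  x_hi=-0.2894 |R|=0.7485
  mid=-1.59529 |R|=0.00053 →hi
  mid=-2.24826 |R|=0.61496 →hi
  mid=-2.57474 |R|=1.10488 →lo
  mid=-2.41150 |R|=0.84111 →hi
  mid=-2.49312 |R|=0.96802 →hi
  mid=-2.53393 |R|=1.03518 →lo
  mid=-2.51353 |R|=1.00128 →lo
  ...
  [-2.51289,-2.51273] ⇒ x*=-2.5127
So |R|<1 on (-2.5127, 0).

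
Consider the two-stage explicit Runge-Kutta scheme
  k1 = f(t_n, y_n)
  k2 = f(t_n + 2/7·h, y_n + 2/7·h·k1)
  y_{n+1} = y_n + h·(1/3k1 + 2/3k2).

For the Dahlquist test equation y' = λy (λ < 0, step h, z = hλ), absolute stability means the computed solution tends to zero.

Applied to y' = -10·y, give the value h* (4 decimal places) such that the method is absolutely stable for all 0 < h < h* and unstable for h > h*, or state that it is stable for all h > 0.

Set f=λy, z=hλ:
  k1=λy_n ⇒ h·k1=z·y_n;  k2=λ(1+2/7z)y_n ⇒ h·k2=z(1+2/7z)y_n
  y_{n+1}/y_n = 1 + 1/3z + 2/3z(1+2/7z) = 1 + z + 4/21z²
  R(z) = 1 + z + 4/21z².

Need |R(x)|<1, x<0.
x=-1.06: |R|=0.1540
R=1: x+4/21x²=0 ⇒ x=−21/4=-5.2500; min R=1−1/(4·4/21)=-0.3125>−1
Confirm numerically:
  x=-4.738: |R|=0.53793 <1
  x=-4.133: |R|=0.12066 <1
  x=-3.661: |R|=0.10806 <1
  x=-2.324: |R|=0.29524 <1
  x=-5.679: |R|=1.46406 >1
  x=-5.573: |R|=1.34287 >1
Stable set (-5.2500, 0).

(-5.2500,0); λ=-10 ⇒ h* = (21/4)/10 = 0.5250.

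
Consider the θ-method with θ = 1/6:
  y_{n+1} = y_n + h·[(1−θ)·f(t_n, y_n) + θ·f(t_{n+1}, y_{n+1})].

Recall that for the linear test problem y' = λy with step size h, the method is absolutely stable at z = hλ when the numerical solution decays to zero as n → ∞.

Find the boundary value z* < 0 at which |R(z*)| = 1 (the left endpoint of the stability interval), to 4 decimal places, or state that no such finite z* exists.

left endpoint -3.0000.

Set f=λy, z=hλ:
  y_{n+1} = y_n + z·[5/6·y_n + 1/6·y_{n+1}] ⇒ (1 − 1/6z)y_{n+1} = (1 + 5/6z)y_n
  Hence R(z) = (1 + 5/6z)/(1 − 1/6z).

Need |R(x)|<1, x<0.
x=-1.72: |R|=0.3368
R=−1: 1+5/6x = −1+1/6x ⇒ -2/3x=2 ⇒ x=2/(-2/3)=-3.0000
Confirm numerically:
  x=-2.867: |R|=0.94000 <1
  x=-1.456: |R|=0.17167 <1
  x=-1.284: |R|=0.05766 <1
  x=-3.585: |R|=1.24413 >1
  x=-3.296: |R|=1.12737 >1
  x=-3.229: |R|=1.09925 >1
So |R|<1 on (-3.0000, 0).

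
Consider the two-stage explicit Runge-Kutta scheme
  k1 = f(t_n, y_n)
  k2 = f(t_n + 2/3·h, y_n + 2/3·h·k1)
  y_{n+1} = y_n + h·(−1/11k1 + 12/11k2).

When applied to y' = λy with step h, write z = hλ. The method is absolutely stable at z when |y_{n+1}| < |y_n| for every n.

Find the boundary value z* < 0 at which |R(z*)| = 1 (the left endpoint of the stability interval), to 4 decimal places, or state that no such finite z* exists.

z* = -1.3750.

Test eqn y'=λy, z=hλ:
  k1=λy_n ⇒ h·k1=z·y_n;  k2=λ(1+2/3z)y_n ⇒ h·k2=z(1+2/3z)y_n
  y_{n+1}/y_n = 1 − 1/11z + 12/11z(1+2/3z) = 1 + z + 8/11z²
  so R(z) = 1 + z + 8/11z².

Find x<0 with |R(x)|<1.
x=-0.53: |R|=0.6743
R=1: x+8/11x²=0 ⇒ x=−11/8=-1.3750; min R=1−1/(4·8/11)=0.6562>−1
Confirm numerically:
  x=-1.058: |R|=0.75608 <1
  x=-1.002: |R|=0.72818 <1
  x=-0.679: |R|=0.65630 <1
  x=-1.784: |R|=1.53066 >1
  x=-1.466: |R|=1.09702 >1
So |R|<1 on (-1.3750, 0).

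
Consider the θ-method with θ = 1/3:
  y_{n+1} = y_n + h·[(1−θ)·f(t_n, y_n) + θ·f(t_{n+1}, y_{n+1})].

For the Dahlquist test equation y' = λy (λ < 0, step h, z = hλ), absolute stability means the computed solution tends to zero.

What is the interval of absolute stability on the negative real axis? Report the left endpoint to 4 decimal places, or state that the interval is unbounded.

With y'=λy (z=hλ):
  y_{n+1} = y_n + z·[2/3·y_n + 1/3·y_{n+1}] ⇒ (1 − 1/3z)y_{n+1} = (1 + 2/3z)y_n
  so R(z) = (1 + 2/3z)/(1 − 1/3z).

Find x<0 with |R(x)|<1.
x=-0.4: |R|=0.6471
R=−1: 1+2/3x = −1+1/3x ⇒ -1/3x=2 ⇒ x=2/(-1/3)=-6.0000
Confirm numerically:
  x=-4.964: |R|=0.86991 <1
  x=-4.572: |R|=0.81141 <1
  x=-2.732: |R|=0.42987 <1
  x=-6.244: |R|=1.02640 >1
  x=-6.030: |R|=1.00332 >1
Interval (-6.0000, 0).

(-6.0000, 0).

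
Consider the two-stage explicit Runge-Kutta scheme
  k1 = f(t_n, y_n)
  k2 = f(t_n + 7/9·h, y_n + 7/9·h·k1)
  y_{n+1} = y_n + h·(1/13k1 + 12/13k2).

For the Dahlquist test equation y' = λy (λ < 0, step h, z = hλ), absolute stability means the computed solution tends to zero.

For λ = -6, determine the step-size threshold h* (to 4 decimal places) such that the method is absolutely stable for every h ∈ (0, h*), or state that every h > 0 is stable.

(-1.3929,0); λ=-6 ⇒ h* = (39/28)/6 = 0.2321.

With y'=λy (z=hλ):
  k1=λy_n ⇒ h·k1=z·y_n;  k2=λ(1+7/9z)y_n ⇒ h·k2=z(1+7/9z)y_n
  y_{n+1}/y_n = 1 + 1/13z + 12/13z(1+7/9z) = 1 + z + 28/39z²
  Hence R(z) = 1 + z + 28/39z².

Need |R(x)|<1, x<0.
x=-0.4: |R|=0.7149
R=1: x+28/39x²=0 ⇒ x=−39/28=-1.3929; min R=1−1/(4·28/39)=0.6518>−1
Confirm numerically:
  x=-1.366: |R|=0.97366 <1
  x=-1.152: |R|=0.80079 <1
  x=-1.045: |R|=0.73902 <1
  x=-0.772: |R|=0.65589 <1
  x=-1.968: |R|=1.81263 >1
  x=-1.671: |R|=1.33369 >1
Interval (-1.3929, 0).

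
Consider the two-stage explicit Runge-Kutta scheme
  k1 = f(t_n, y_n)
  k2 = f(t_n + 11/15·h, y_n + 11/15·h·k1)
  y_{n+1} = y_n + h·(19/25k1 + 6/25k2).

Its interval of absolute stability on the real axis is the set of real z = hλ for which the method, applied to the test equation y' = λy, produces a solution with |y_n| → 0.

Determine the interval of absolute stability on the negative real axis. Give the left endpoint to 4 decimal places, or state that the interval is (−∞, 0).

Set f=λy, z=hλ:
  k1=λy_n ⇒ h·k1=z·y_n;  k2=λ(1+11/15z)y_n ⇒ h·k2=z(1+11/15z)y_n
  y_{n+1}/y_n = 1 + 19/25z + 6/25z(1+11/15z) = 1 + z + 22/125z²
  ⇒ R(z) = 1 + z + 22/125z².

Solve |R(x)|<1 on ℝ⁻.
x=-0.74: |R|=0.3564
R=1: x+22/125x²=0 ⇒ x=−125/22=-5.6818; min R=1−1/(4·22/125)=-0.4205>−1
Confirm numerically:
  x=-5.196: |R|=0.55572 <1
  x=-4.681: |R|=0.17547 <1
  x=-3.560: |R|=0.32945 <1
  x=-2.598: |R|=0.41007 <1
  x=-6.201: |R|=1.56662 >1
  x=-6.166: |R|=1.52544 >1
  x=-6.009: |R|=1.34602 >1
So |R|<1 on (-5.6818, 0).

(-5.6818, 0).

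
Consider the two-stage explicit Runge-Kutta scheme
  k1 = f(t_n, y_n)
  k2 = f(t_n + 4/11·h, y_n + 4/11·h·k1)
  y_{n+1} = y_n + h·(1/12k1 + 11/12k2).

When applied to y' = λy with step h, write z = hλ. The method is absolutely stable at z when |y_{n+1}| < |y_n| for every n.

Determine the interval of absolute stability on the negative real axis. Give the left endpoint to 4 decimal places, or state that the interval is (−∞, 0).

(-3.0000, 0).

Test eqn y'=λy, z=hλ:
  k1=λy_n ⇒ h·k1=z·y_n;  k2=λ(1+4/11z)y_n ⇒ h·k2=z(1+4/11z)y_n
  y_{n+1}/y_n = 1 + 1/12z + 11/12z(1+4/11z) = 1 + z + 1/3z²
  ⇒ R(z) = 1 + z + 1/3z².

Need |R(x)|<1, x<0.
x=-1.38: |R|=0.2548
R=1: x+1/3x²=0 ⇒ x=−3=-3.0000; min R=1−1/(4·1/3)=0.2500>−1
Confirm numerically:
  x=-2.884: |R|=0.88849 <1
  x=-2.853: |R|=0.86020 <1
  x=-2.337: |R|=0.48352 <1
  x=-1.762: |R|=0.27288 <1
  x=-3.559: |R|=1.66316 >1
  x=-3.095: |R|=1.09801 >1
So |R|<1 on (-3.0000, 0).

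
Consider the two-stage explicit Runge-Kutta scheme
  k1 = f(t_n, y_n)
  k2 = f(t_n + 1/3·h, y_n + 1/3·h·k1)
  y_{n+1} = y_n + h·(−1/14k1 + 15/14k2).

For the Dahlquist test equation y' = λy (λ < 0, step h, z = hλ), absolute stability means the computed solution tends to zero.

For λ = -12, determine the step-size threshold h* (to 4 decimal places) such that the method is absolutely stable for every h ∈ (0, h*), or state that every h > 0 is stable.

(-2.8000,0); λ=-12 ⇒ h* = (14/5)/12 = 0.2333.

With y'=λy (z=hλ):
  k1=λy_n ⇒ h·k1=z·y_n;  k2=λ(1+1/3z)y_n ⇒ h·k2=z(1+1/3z)y_n
  y_{n+1}/y_n = 1 − 1/14z + 15/14z(1+1/3z) = 1 + z + 5/14z²
  so R(z) = 1 + z + 5/14z².

Solve |R(x)|<1 on ℝ⁻.
x=-1.03: |R|=0.3489
R=1: x+5/14x²=0 ⇒ x=−14/5=-2.8000; min R=1−1/(4·5/14)=0.3000>−1
Confirm numerically:
  x=-1.603: |R|=0.31472 <1
  x=-1.420: |R|=0.30014 <1
  x=-1.301: |R|=0.30350 <1
  x=-3.151: |R|=1.39500 >1
  x=-2.988: |R|=1.20062 >1
  x=-2.914: |R|=1.11864 >1
Stable set (-2.8000, 0).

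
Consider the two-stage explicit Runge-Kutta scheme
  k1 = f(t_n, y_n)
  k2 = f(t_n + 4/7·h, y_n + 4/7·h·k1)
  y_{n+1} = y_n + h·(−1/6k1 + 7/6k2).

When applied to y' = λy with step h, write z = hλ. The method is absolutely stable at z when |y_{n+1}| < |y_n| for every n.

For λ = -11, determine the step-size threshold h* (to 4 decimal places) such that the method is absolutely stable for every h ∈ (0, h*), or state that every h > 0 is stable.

(-1.5000,0); λ=-11 ⇒ h* = (3/2)/11 = 0.1364.

Test eqn y'=λy, z=hλ:
  k1=λy_n ⇒ h·k1=z·y_n;  k2=λ(1+4/7z)y_n ⇒ h·k2=z(1+4/7z)y_n
  y_{n+1}/y_n = 1 − 1/6z + 7/6z(1+4/7z) = 1 + z + 2/3z²
  R(z) = 1 + z + 2/3z².

Boundary: |R(x)|=1, x<0.
x=-1.12: |R|=0.7163
R=1: x+2/3x²=0 ⇒ x=−3/2=-1.5000; min R=1−1/(4·2/3)=0.6250>−1
Confirm numerically:
  x=-1.421: |R|=0.92516 <1
  x=-1.345: |R|=0.86102 <1
  x=-1.103: |R|=0.70807 <1
  x=-1.816: |R|=1.38257 >1
  x=-1.749: |R|=1.29033 >1
  x=-1.587: |R|=1.09205 >1
Stable set (-1.5000, 0).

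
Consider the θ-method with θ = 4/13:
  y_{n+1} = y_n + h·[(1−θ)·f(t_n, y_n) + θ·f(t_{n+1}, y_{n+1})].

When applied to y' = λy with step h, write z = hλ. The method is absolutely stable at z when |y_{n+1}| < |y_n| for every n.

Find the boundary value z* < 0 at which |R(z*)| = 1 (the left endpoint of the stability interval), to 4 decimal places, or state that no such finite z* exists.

left endpoint -5.2000.

Set f=λy, z=hλ:
  y_{n+1} = y_n + z·[9/13·y_n + 4/13·y_{n+1}] ⇒ (1 − 4/13z)y_{n+1} = (1 + 9/13z)y_n
  so R(z) = (1 + 9/13z)/(1 − 4/13z).

Need |R(x)|<1, x<0.
x=-1.29: |R|=0.0765
R=−1: 1+9/13x = −1+4/13x ⇒ -5/13x=2 ⇒ x=2/(-5/13)=-5.2000
Confirm numerically:
  x=-4.750: |R|=0.92969 <1
  x=-4.055: |R|=0.80407 <1
  x=-2.338: |R|=0.35979 <1
  x=-5.487: |R|=1.04106 >1
  x=-5.318: |R|=1.01722 >1
  x=-5.309: |R|=1.01592 >1
Interval (-5.2000, 0).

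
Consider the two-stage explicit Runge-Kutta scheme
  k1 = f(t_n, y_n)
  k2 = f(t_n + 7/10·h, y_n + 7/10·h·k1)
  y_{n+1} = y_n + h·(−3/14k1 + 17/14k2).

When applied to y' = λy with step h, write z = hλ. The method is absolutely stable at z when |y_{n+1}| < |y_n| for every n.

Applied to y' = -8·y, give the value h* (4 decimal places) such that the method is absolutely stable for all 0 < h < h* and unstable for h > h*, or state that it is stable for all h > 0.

Test eqn y'=λy, z=hλ:
  k1=λy_n ⇒ h·k1=z·y_n;  k2=λ(1+7/10z)y_n ⇒ h·k2=z(1+7/10z)y_n
  y_{n+1}/y_n = 1 − 3/14z + 17/14z(1+7/10z) = 1 + z + 17/20z²
  R(z) = 1 + z + 17/20z².

Boundary: |R(x)|=1, x<0.
x=-1.47: |R|=1.3668
R=1: x+17/20x²=0 ⇒ x=−20/17=-1.1765; min R=1−1/(4·17/20)=0.7059>−1
Confirm numerically:
  x=-0.853: |R|=0.76547 <1
  x=-0.800: |R|=0.74400 <1
  x=-0.720: |R|=0.72064 <1
  x=-0.671: |R|=0.71170 <1
  x=-1.658: |R|=1.67862 >1
  x=-1.550: |R|=1.49212 >1
  x=-1.309: |R|=1.14746 >1
Stable set (-1.1765, 0).

(-1.1765,0); λ=-8 ⇒ h* = (20/17)/8 = 0.1471.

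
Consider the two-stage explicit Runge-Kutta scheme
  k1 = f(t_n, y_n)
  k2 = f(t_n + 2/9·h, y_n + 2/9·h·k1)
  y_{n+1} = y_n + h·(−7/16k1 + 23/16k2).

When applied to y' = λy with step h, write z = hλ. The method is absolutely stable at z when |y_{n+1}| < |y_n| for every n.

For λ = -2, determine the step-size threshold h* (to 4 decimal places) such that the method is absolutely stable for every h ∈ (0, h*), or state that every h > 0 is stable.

On y'=λy, z=hλ:
  k1=λy_n ⇒ h·k1=z·y_n;  k2=λ(1+2/9z)y_n ⇒ h·k2=z(1+2/9z)y_n
  y_{n+1}/y_n = 1 − 7/16z + 23/16z(1+2/9z) = 1 + z + 23/72z²
  ⇒ R(z) = 1 + z + 23/72z².

Find x<0 with |R(x)|<1.
x=-1.74: |R|=0.2271
R=1: x+23/72x²=0 ⇒ x=−72/23=-3.1304; min R=1−1/(4·23/72)=0.2174>−1
Confirm numerically:
  x=-2.753: |R|=0.66807 <1
  x=-2.362: |R|=0.42019 <1
  x=-2.235: |R|=0.36070 <1
  x=-1.505: |R|=0.21855 <1
  x=-3.284: |R|=1.16110 >1
  x=-3.266: |R|=1.14144 >1
  x=-3.160: |R|=1.02984 >1
Stable set (-3.1304, 0).

(-3.1304,0); λ=-2 ⇒ h* = (72/23)/2 = 1.5652.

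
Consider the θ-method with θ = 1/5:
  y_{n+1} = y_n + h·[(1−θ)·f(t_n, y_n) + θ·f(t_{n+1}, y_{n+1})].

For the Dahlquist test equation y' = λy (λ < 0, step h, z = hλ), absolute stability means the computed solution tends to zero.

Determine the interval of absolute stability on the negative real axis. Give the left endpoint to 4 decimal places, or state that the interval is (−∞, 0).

(-3.3333, 0).

On y'=λy, z=hλ:
  y_{n+1} = y_n + z·[4/5·y_n + 1/5·y_{n+1}] ⇒ (1 − 1/5z)y_{n+1} = (1 + 4/5z)y_n
  R(z) = (1 + 4/5z)/(1 − 1/5z).

Need |R(x)|<1, x<0.
x=-1.36: |R|=0.0692
R=−1: 1+4/5x = −1+1/5x ⇒ -3/5x=2 ⇒ x=2/(-3/5)=-3.3333
Confirm numerically:
  x=-2.488: |R|=0.66132 <1
  x=-1.433: |R|=0.11379 <1
  x=-1.373: |R|=0.07720 <1
  x=-3.862: |R|=1.17897 >1
  x=-3.514: |R|=1.06366 >1
  x=-3.462: |R|=1.04562 >1
So |R|<1 on (-3.3333, 0).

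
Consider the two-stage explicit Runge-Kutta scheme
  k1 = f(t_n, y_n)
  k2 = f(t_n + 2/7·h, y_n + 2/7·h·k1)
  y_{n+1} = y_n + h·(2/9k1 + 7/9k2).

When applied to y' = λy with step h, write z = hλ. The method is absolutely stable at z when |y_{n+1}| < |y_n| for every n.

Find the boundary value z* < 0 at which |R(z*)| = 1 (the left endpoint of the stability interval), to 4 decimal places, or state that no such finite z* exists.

Test eqn y'=λy, z=hλ:
  k1=λy_n ⇒ h·k1=z·y_n;  k2=λ(1+2/7z)y_n ⇒ h·k2=z(1+2/7z)y_n
  y_{n+1}/y_n = 1 + 2/9z + 7/9z(1+2/7z) = 1 + z + 2/9z²
  Hence R(z) = 1 + z + 2/9z².

Need |R(x)|<1, x<0.
x=-1.19: |R|=0.1247
R=1: x+2/9x²=0 ⇒ x=−9/2=-4.5000; min R=1−1/(4·2/9)=-0.1250>−1
Confirm numerically:
  x=-4.225: |R|=0.74181 <1
  x=-4.213: |R|=0.73130 <1
  x=-1.946: |R|=0.10446 <1
  x=-1.868: |R|=0.09257 <1
  x=-5.039: |R|=1.60356 >1
  x=-4.670: |R|=1.17642 >1
  x=-4.535: |R|=1.03527 >1
Interval (-4.5000, 0).

left endpoint -4.5000.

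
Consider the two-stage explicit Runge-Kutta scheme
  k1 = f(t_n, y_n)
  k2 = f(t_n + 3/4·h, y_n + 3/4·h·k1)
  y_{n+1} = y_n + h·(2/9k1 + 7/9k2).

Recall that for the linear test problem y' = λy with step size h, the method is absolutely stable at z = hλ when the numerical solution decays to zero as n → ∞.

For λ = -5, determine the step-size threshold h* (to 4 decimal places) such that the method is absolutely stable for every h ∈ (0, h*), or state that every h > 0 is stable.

(-1.7143,0); λ=-5 ⇒ h* = (12/7)/5 = 0.3429.

On y'=λy, z=hλ:
  k1=λy_n ⇒ h·k1=z·y_n;  k2=λ(1+3/4z)y_n ⇒ h·k2=z(1+3/4z)y_n
  y_{n+1}/y_n = 1 + 2/9z + 7/9z(1+3/4z) = 1 + z + 7/12z²
  so R(z) = 1 + z + 7/12z².

Need |R(x)|<1, x<0.
x=-0.82: |R|=0.5722
R=1: x+7/12x²=0 ⇒ x=−12/7=-1.7143; min R=1−1/(4·7/12)=0.5714>−1
Confirm numerically:
  x=-1.185: |R|=0.63413 <1
  x=-1.168: |R|=0.62780 <1
  x=-0.942: |R|=0.57563 <1
  x=-2.285: |R|=1.76071 >1
  x=-1.851: |R|=1.14762 >1
Stable set (-1.7143, 0).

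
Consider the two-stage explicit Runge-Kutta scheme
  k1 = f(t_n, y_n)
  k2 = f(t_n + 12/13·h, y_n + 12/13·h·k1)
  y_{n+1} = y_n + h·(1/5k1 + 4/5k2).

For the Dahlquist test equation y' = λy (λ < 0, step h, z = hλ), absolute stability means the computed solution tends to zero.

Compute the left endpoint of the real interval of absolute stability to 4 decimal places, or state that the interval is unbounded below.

On y'=λy, z=hλ:
  k1=λy_n ⇒ h·k1=z·y_n;  k2=λ(1+12/13z)y_n ⇒ h·k2=z(1+12/13z)y_n
  y_{n+1}/y_n = 1 + 1/5z + 4/5z(1+12/13z) = 1 + z + 48/65z²
  R(z) = 1 + z + 48/65z².

Solve |R(x)|<1 on ℝ⁻.
x=-1.26: |R|=0.9124
R=1: x+48/65x²=0 ⇒ x=−65/48=-1.3542; min R=1−1/(4·48/65)=0.6615>−1
Confirm numerically:
  x=-1.128: |R|=0.81161 <1
  x=-0.881: |R|=0.69217 <1
  x=-0.546: |R|=0.67415 <1
  x=-1.813: |R|=1.61430 >1
  x=-1.760: |R|=1.52746 >1
Interval (-1.3542, 0).

z* = -1.3542.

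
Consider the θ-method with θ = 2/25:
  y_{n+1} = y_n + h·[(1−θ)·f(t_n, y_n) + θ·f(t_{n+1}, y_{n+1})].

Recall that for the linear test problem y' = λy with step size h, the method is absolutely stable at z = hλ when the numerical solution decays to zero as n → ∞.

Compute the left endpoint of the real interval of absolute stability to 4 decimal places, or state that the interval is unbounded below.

z* = -2.3810.

With y'=λy (z=hλ):
  y_{n+1} = y_n + z·[23/25·y_n + 2/25·y_{n+1}] ⇒ (1 − 2/25z)y_{n+1} = (1 + 23/25z)y_n
  ⇒ R(z) = (1 + 23/25z)/(1 − 2/25z).

Need |R(x)|<1, x<0.
x=-0.78: |R|=0.2658
R=−1: 1+23/25x = −1+2/25x ⇒ -21/25x=2 ⇒ x=2/(-21/25)=-2.3810
Confirm numerically:
  x=-1.668: |R|=0.47163 <1
  x=-1.470: |R|=0.31532 <1
  x=-1.385: |R|=0.24685 <1
  x=-2.777: |R|=1.27221 >1
  x=-2.732: |R|=1.24199 >1
  x=-2.674: |R|=1.20278 >1
So |R|<1 on (-2.3810, 0).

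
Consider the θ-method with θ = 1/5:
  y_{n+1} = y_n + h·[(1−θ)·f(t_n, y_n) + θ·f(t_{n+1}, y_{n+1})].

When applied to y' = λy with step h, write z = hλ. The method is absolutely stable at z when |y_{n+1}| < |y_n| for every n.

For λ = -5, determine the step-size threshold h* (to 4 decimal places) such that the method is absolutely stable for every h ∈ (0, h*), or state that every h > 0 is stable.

Test eqn y'=λy, z=hλ:
  y_{n+1} = y_n + z·[4/5·y_n + 1/5·y_{n+1}] ⇒ (1 − 1/5z)y_{n+1} = (1 + 4/5z)y_n
  Hence R(z) = (1 + 4/5z)/(1 − 1/5z).

Find x<0 with |R(x)|<1.
x=-1.54: |R|=0.1774
R=−1: 1+4/5x = −1+1/5x ⇒ -3/5x=2 ⇒ x=2/(-3/5)=-3.3333
Confirm numerically:
  x=-2.869: |R|=0.82298 <1
  x=-2.498: |R|=0.66578 <1
  x=-1.495: |R|=0.15089 <1
  x=-3.825: |R|=1.16714 >1
  x=-3.736: |R|=1.13828 >1
So |R|<1 on (-3.3333, 0).

(-3.3333,0); λ=-5 ⇒ h* = (10/3)/5 = 0.6667.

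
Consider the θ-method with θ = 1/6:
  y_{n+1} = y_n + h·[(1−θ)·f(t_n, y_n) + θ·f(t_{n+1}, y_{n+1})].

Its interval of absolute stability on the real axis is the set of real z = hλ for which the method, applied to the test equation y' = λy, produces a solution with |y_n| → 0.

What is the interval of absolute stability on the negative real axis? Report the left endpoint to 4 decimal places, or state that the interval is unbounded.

Set f=λy, z=hλ:
  y_{n+1} = y_n + z·[5/6·y_n + 1/6·y_{n+1}] ⇒ (1 − 1/6z)y_{n+1} = (1 + 5/6z)y_n
  ⇒ R(z) = (1 + 5/6z)/(1 − 1/6z).

Boundary: |R(x)|=1, x<0.
x=-0.8: |R|=0.2941
R=−1: 1+5/6x = −1+1/6x ⇒ -2/3x=2 ⇒ x=2/(-2/3)=-3.0000
Confirm numerically:
  x=-2.299: |R|=0.66213 <1
  x=-2.293: |R|=0.65899 <1
  x=-1.697: |R|=0.32285 <1
  x=-3.520: |R|=1.21849 >1
  x=-3.347: |R|=1.14850 >1
  x=-3.162: |R|=1.07073 >1
So |R|<1 on (-3.0000, 0).

(-3.0000, 0).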